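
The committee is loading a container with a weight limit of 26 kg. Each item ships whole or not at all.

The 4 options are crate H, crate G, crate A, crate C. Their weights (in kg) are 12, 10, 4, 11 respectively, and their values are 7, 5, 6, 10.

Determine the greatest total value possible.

21

crate H + crate G + crate A: weight 12 + 10 + 4 = 26 ≤ 26, value 7 + 5 + 6 = 18.
crate H + crate C: weight 12 + 11 = 23 ≤ 26, value 7 + 10 = 17.
crate G + crate A + crate C: weight 10 + 4 + 11 = 25 ≤ 26, value 5 + 6 + 10 = 21.
Best is crate G, crate A, and crate C with total value 21.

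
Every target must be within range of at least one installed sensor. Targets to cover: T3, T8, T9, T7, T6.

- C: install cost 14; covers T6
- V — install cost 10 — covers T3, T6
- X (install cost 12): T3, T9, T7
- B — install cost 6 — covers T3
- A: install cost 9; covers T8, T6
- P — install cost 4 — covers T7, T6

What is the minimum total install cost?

21

The greedy cost-per-new-target heuristic would pick P, X, and A for 25, but a cheaper cover exists.
Choose X and A: together they cover T3, T8, T9, T7, T6 — every target.
Total install cost: 12 + 9 = 21.
No cover costs less than 21.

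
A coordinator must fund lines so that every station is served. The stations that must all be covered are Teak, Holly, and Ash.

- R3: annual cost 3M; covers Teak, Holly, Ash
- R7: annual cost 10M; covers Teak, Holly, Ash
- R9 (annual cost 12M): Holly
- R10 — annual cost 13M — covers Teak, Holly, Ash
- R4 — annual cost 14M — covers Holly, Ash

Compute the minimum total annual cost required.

R3 alone covers Teak, Holly, Ash — every station.
Total annual cost: 3.
No cover costs less than 3.

3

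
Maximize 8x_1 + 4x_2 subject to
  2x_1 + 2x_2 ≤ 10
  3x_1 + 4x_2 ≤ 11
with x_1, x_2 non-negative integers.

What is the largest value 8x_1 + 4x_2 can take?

(x_1,x_2)=(3,0): 2·3+2·0=6≤10, 3·3+4·0=9≤11, objective 24.
(x_1,x_2)=(2,1): 2·2+2·1=6≤10, 3·2+4·1=10≤11, objective 20.
(x_1,x_2)=(2,0): 2·2+2·0=4≤10, 3·2+4·0=6≤11, objective 16.
Maximum is 24 at (x_1,x_2)=(3,0).

24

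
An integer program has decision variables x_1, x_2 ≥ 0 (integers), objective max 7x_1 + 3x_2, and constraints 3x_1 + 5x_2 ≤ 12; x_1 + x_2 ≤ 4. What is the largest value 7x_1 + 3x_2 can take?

28

(x_1,x_2)=(4,0): 3·4+5·0=12≤12, 1·4+1·0=4≤4, objective 28.
(x_1,x_2)=(3,0): 3·3+5·0=9≤12, 1·3+1·0=3≤4, objective 21.
Maximum is 28 at (x_1,x_2)=(4,0).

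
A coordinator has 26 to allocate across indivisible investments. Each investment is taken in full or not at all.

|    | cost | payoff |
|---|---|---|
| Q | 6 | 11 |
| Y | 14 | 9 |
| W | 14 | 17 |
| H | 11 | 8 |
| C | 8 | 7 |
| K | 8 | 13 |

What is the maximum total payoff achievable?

Take Q, H, and K: cost 6 + 11 + 8 = 25 ≤ 26, payoff 11 + 8 + 13 = 32.
No other feasible combination does better.

32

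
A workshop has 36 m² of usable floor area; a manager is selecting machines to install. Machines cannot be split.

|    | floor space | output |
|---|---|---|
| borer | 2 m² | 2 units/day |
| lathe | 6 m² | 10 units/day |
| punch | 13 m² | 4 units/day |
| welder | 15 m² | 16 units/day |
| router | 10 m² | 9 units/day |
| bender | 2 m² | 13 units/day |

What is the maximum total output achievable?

50

Treat it as a binary knapsack problem.
Allowing fractional choices, the relaxed optimum would be about 50.3, but machines are indivisible.
lathe + punch + welder + bender: floor space 6 + 13 + 15 + 2 = 36 ≤ 36, output 10 + 4 + 16 + 13 = 43.
lathe + welder + router + bender: floor space 6 + 15 + 10 + 2 = 33 ≤ 36, output 10 + 16 + 9 + 13 = 48.
borer + lathe + welder + router + bender: floor space 2 + 6 + 15 + 10 + 2 = 35 ≤ 36, output 2 + 10 + 16 + 9 + 13 = 50.
Best is borer, lathe, welder, router, and bender with total output 50.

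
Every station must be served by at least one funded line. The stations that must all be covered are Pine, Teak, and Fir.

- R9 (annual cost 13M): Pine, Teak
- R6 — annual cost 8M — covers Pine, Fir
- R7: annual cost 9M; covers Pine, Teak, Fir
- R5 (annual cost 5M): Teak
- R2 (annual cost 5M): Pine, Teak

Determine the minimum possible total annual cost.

9

The greedy cost-per-new-station heuristic would pick R2 and R6 for 13, but a cheaper cover exists.
R7 alone covers Pine, Teak, Fir — every station.
Total annual cost: 9.
No cover costs less than 9.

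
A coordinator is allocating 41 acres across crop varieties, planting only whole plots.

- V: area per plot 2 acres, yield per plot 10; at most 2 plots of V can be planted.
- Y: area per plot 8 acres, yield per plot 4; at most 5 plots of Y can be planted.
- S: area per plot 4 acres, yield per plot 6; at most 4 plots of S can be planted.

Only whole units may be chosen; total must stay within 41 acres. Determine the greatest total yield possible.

52

This is a bounded integer knapsack.
V has the best ratio (10/2); taking only V gives at most 2×10 = 20 (stopped by the supply cap of 2).
Mixing does better — 2×V, 2×Y, and 4×S: area 36 ≤ 41, yield 2·10 + 2·4 + 4·6 = 52.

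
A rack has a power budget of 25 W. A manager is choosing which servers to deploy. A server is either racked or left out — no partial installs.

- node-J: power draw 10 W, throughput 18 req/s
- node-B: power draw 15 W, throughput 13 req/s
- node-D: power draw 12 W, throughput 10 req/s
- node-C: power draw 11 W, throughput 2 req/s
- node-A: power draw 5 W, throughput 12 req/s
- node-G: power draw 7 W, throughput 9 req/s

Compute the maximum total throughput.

39

Allowing fractional choices, the relaxed optimum would be about 41.6, but servers are indivisible.
node-D + node-A + node-G: power draw 12 + 5 + 7 = 24 ≤ 25, throughput 10 + 12 + 9 = 31.
node-J + node-B: power draw 10 + 15 = 25 ≤ 25, throughput 18 + 13 = 31.
node-J + node-A + node-G: power draw 10 + 5 + 7 = 22 ≤ 25, throughput 18 + 12 + 9 = 39.
Best is node-J, node-A, and node-G with total throughput 39.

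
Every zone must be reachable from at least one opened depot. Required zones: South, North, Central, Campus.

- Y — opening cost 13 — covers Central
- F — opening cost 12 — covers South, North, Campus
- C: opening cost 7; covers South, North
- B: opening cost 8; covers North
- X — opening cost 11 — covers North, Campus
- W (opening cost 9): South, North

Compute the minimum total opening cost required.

25

This is an integer covering problem.
Choose Y and F: together they cover South, North, Central, Campus — every zone.
Total opening cost: 13 + 12 = 25.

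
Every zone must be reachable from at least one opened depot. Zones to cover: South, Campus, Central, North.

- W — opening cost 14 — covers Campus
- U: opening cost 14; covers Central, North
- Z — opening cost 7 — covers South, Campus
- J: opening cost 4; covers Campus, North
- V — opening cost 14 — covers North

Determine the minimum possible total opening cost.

The greedy cost-per-new-zone heuristic would pick J, Z, and U for 25, but a cheaper cover exists.
Choose U and Z: together they cover South, Campus, Central, North — every zone.
Total opening cost: 14 + 7 = 21.
No cover costs less than 21.

21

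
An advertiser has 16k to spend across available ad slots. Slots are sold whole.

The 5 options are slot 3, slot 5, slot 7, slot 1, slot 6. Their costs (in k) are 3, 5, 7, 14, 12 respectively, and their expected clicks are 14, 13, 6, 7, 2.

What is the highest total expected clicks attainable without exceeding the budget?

33

slot 3 + slot 5: cost 3 + 5 = 8 ≤ 16, expected clicks 14 + 13 = 27.
slot 3 + slot 5 + slot 7: cost 3 + 5 + 7 = 15 ≤ 16, expected clicks 14 + 13 + 6 = 33.
Best is slot 3, slot 5, and slot 7 with total expected clicks 33.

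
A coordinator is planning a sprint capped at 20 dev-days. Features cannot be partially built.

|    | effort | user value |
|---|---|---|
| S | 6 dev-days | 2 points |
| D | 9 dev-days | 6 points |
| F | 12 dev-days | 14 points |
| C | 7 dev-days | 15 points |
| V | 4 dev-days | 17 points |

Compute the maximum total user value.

C + V: effort 7 + 4 = 11 ≤ 20, user value 15 + 17 = 32.
S + C + V: effort 6 + 7 + 4 = 17 ≤ 20, user value 2 + 15 + 17 = 34.
D + C + V: effort 9 + 7 + 4 = 20 ≤ 20, user value 6 + 15 + 17 = 38.
Best is D, C, and V with total user value 38.

38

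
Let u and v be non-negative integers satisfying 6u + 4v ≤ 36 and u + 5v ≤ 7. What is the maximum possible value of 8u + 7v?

48

The continuous relaxation peaks at (5.85, 0.231) with value 48.38; rounding to a feasible lattice point costs some objective.
(u,v)=(6,0): 6·6+4·0=36≤36, 1·6+5·0=6≤7, objective 48.
(u,v)=(5,0): 6·5+4·0=30≤36, 1·5+5·0=5≤7, objective 40.
(u,v)=(4,0): 6·4+4·0=24≤36, 1·4+5·0=4≤7, objective 32.
Maximum is 48 at (u,v)=(6,0).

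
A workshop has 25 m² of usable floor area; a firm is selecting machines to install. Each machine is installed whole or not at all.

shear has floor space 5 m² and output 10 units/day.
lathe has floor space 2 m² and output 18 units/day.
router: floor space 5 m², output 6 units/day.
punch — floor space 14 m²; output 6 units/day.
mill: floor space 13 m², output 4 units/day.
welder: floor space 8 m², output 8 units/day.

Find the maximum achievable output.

Take shear, lathe, router, and welder: floor space 5 + 2 + 5 + 8 = 20 ≤ 25, output 10 + 18 + 6 + 8 = 42.
No other feasible combination does better.

42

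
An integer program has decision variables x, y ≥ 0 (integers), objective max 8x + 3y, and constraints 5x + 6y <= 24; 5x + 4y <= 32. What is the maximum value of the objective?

32

Relaxing integrality, the LP optimum is 38.40 at (x,y) = (4.8, 0), which is not an integer point.
(x,y)=(4,0): 5·4+6·0=20≤24, 5·4+4·0=20≤32, objective 32.
(x,y)=(3,1): 5·3+6·1=21≤24, 5·3+4·1=19≤32, objective 27.
(x,y)=(3,0): 5·3+6·0=15≤24, 5·3+4·0=15≤32, objective 24.
No feasible integer point exceeds 32.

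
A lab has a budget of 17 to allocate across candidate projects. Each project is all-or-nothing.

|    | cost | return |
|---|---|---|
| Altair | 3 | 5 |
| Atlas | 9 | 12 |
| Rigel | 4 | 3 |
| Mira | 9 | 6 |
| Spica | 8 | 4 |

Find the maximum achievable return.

Take Altair, Atlas, and Rigel: cost 3 + 9 + 4 = 16 ≤ 17, return 5 + 12 + 3 = 20.
No other feasible combination does better.

20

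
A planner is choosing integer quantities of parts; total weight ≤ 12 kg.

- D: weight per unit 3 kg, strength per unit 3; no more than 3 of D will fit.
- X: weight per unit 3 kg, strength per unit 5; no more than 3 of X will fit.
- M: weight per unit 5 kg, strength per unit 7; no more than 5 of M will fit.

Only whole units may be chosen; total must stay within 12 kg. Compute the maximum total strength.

X has the best ratio (5/3); taking only X gives at most 3×5 = 15 (stopped by the supply cap of 3).
Mixing does better — 1×D and 3×X: weight 12 ≤ 12, strength 1·3 + 3·5 = 18.

18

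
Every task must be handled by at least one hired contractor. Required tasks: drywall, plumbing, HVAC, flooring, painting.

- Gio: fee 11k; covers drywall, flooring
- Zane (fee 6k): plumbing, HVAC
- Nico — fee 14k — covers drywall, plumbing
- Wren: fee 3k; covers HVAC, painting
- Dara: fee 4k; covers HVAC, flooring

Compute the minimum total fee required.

The greedy cost-per-new-task heuristic would pick Wren, Dara, Zane, and Gio for 24, but a cheaper cover exists.
Choose Gio, Zane, and Wren: together they cover drywall, plumbing, HVAC, flooring, painting — every task.
Total fee: 11 + 6 + 3 = 20.
No cover costs less than 20.

20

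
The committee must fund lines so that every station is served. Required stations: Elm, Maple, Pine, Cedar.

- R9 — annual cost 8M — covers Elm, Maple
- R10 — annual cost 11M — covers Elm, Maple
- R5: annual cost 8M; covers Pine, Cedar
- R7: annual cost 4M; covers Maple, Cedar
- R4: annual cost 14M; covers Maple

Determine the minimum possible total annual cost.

16

The greedy cost-per-new-station heuristic would pick R7, R9, and R5 for 20, but a cheaper cover exists.
Choose R9 and R5: together they cover Elm, Maple, Pine, Cedar — every station.
Total annual cost: 8 + 8 = 16.
No cover costs less than 16.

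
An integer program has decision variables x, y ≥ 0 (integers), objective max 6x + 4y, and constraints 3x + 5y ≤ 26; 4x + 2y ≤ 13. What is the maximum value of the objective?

The continuous relaxation peaks at (0.929, 4.64) with value 24.14; rounding to a feasible lattice point costs some objective.
(x,y)=(1,4): 3·1+5·4=23≤26, 4·1+2·4=12≤13, objective 22.
(x,y)=(0,5): 3·0+5·5=25≤26, 4·0+2·5=10≤13, objective 20.
(x,y)=(1,3): 3·1+5·3=18≤26, 4·1+2·3=10≤13, objective 18.
(x,y)=(0,4): 3·0+5·4=20≤26, 4·0+2·4=8≤13, objective 16.
No feasible integer point exceeds 22.

22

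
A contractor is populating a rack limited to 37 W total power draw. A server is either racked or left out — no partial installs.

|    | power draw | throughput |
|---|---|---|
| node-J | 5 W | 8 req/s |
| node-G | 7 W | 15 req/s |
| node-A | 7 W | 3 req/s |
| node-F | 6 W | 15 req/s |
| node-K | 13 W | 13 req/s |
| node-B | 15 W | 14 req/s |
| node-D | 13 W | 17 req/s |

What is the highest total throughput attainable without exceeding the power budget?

Take node-J, node-G, node-F, and node-D: power draw 5 + 7 + 6 + 13 = 31 ≤ 37, throughput 8 + 15 + 15 + 17 = 55.
No other feasible combination does better.

55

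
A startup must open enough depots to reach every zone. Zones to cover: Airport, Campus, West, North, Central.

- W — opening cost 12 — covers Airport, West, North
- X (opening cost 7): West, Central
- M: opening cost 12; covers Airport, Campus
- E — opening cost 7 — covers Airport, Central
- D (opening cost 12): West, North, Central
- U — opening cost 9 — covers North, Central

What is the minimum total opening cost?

24

The greedy cost-per-new-zone heuristic would pick X, W, and M for 31, but a cheaper cover exists.
Choose M and D: together they cover Airport, Campus, West, North, Central — every zone.
Total opening cost: 12 + 12 = 24.
No cover costs less than 24.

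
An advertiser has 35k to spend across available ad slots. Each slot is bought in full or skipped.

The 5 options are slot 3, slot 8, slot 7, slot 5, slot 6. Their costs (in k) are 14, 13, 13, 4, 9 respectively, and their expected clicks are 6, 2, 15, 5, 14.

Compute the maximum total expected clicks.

slot 8 + slot 7 + slot 6: cost 13 + 13 + 9 = 35 ≤ 35, expected clicks 2 + 15 + 14 = 31.
slot 7 + slot 5 + slot 6: cost 13 + 4 + 9 = 26 ≤ 35, expected clicks 15 + 5 + 14 = 34.
slot 7 + slot 6: cost 13 + 9 = 22 ≤ 35, expected clicks 15 + 14 = 29.
Best is slot 7, slot 5, and slot 6 with total expected clicks 34.

34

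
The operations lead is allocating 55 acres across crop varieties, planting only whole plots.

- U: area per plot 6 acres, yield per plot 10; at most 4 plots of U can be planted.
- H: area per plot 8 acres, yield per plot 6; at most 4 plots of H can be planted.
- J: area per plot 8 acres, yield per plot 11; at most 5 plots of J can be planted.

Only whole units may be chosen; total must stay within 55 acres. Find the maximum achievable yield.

75

This is a bounded integer knapsack.
U has the best ratio (10/6); taking only U gives at most 4×10 = 40 (stopped by the supply cap of 4).
Mixing does better — 2×U and 5×J: area 52 ≤ 55, yield 2·10 + 5·11 = 75.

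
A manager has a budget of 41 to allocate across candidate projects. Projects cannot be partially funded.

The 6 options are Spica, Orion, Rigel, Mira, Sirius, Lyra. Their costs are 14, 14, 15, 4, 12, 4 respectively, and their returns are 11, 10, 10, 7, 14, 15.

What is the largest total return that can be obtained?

47

Allowing fractional choices, the relaxed optimum would be about 52.0, but projects are indivisible.
Spica + Mira + Sirius + Lyra: cost 14 + 4 + 12 + 4 = 34 ≤ 41, return 11 + 7 + 14 + 15 = 47.
Rigel + Mira + Sirius + Lyra: cost 15 + 4 + 12 + 4 = 35 ≤ 41, return 10 + 7 + 14 + 15 = 46.
Orion + Mira + Sirius + Lyra: cost 14 + 4 + 12 + 4 = 34 ≤ 41, return 10 + 7 + 14 + 15 = 46.
Best is Spica, Mira, Sirius, and Lyra with total return 47.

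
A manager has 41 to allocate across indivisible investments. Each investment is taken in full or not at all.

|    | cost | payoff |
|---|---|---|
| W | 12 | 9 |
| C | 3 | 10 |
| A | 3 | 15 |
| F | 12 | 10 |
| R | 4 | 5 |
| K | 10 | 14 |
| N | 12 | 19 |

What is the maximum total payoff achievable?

68

Treat it as a binary knapsack problem.
Allowing fractional choices, the relaxed optimum would be about 70.5, but investments are indivisible.
C + A + R + K + N: cost 3 + 3 + 4 + 10 + 12 = 32 ≤ 41, payoff 10 + 15 + 5 + 14 + 19 = 63.
C + A + F + K + N: cost 3 + 3 + 12 + 10 + 12 = 40 ≤ 41, payoff 10 + 15 + 10 + 14 + 19 = 68.
W + C + A + K + N: cost 12 + 3 + 3 + 10 + 12 = 40 ≤ 41, payoff 9 + 10 + 15 + 14 + 19 = 67.
Best is C, A, F, K, and N with total payoff 68.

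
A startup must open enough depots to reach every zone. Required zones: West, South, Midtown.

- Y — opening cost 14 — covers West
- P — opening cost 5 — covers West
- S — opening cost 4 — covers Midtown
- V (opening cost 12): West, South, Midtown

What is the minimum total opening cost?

The greedy cost-per-new-zone heuristic would pick S, P, and V for 21, but a cheaper cover exists.
V alone covers West, South, Midtown — every zone.
Total opening cost: 12.
No cover costs less than 12.

12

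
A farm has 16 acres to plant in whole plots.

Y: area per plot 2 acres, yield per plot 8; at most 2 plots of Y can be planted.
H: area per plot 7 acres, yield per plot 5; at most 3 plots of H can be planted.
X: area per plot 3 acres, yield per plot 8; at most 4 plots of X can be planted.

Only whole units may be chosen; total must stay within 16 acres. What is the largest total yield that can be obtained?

This is a bounded integer knapsack.
Take 2×Y and 4×X: area 16 ≤ 16, yield 2·8 + 4·8 = 48.
Y has the best ratio (8/2) and is taken to its limit of 2; remaining capacity is filled optimally with the others.

48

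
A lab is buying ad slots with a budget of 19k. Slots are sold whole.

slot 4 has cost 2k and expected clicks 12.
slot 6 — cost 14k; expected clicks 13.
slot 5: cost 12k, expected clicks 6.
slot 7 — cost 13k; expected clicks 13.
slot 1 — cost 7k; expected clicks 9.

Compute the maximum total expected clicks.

Take slot 4 and slot 7: cost 2 + 13 = 15 ≤ 19, expected clicks 12 + 13 = 25.
No feasible combination exceeds this.

25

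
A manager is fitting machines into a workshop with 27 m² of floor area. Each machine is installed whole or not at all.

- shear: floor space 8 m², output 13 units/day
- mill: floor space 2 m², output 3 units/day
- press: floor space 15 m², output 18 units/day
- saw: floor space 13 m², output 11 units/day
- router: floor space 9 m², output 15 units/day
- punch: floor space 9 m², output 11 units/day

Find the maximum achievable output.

Allowing fractional choices, the relaxed optimum would be about 40.8, but machines are indivisible.
mill + press + router: floor space 2 + 15 + 9 = 26 ≤ 27, output 3 + 18 + 15 = 36.
shear + mill + press: floor space 8 + 2 + 15 = 25 ≤ 27, output 13 + 3 + 18 = 34.
shear + router + punch: floor space 8 + 9 + 9 = 26 ≤ 27, output 13 + 15 + 11 = 39.
Best is shear, router, and punch with total output 39.

39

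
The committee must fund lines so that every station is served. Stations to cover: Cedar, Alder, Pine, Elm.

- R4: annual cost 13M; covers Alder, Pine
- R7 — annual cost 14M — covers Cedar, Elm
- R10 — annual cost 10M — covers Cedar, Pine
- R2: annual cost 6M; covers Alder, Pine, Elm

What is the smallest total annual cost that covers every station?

This is an integer covering problem.
Choose R10 and R2: together they cover Cedar, Alder, Pine, Elm — every station.
Total annual cost: 10 + 6 = 16.
No cover costs less than 16.

16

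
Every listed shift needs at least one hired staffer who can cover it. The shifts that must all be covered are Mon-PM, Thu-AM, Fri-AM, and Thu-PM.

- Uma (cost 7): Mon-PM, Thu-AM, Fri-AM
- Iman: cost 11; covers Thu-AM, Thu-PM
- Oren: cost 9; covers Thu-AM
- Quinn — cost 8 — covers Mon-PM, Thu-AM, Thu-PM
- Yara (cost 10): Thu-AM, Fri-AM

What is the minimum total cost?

15

This is an integer covering problem.
Choose Uma and Quinn: together they cover Mon-PM, Thu-AM, Fri-AM, Thu-PM — every shift.
Total cost: 7 + 8 = 15.
No cover costs less than 15.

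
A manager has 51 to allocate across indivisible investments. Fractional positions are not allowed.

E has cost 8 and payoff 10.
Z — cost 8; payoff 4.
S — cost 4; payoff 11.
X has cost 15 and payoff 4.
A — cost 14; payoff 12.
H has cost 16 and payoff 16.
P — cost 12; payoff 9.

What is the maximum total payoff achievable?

53

Allowing fractional choices, the relaxed optimum would be about 55.8, but investments are indivisible.
E + Z + S + H + P: cost 8 + 8 + 4 + 16 + 12 = 48 ≤ 51, payoff 10 + 4 + 11 + 16 + 9 = 50.
E + Z + S + A + H: cost 8 + 8 + 4 + 14 + 16 = 50 ≤ 51, payoff 10 + 4 + 11 + 12 + 16 = 53.
Best is E, Z, S, A, and H with total payoff 53.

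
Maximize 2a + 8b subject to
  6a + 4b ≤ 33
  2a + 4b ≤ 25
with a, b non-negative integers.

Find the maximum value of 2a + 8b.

48

(a,b)=(0,6): 6·0+4·6=24≤33, 2·0+4·6=24≤25, objective 48.
(a,b)=(1,5): 6·1+4·5=26≤33, 2·1+4·5=22≤25, objective 42.
(a,b)=(0,5): 6·0+4·5=20≤33, 2·0+4·5=20≤25, objective 40.
No feasible integer point exceeds 48.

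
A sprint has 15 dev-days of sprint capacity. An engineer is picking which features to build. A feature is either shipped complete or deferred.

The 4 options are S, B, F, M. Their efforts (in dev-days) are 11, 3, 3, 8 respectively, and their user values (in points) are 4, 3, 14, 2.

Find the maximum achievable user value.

19

B + F + M: effort 3 + 3 + 8 = 14 ≤ 15, user value 3 + 14 + 2 = 19.
S + F: effort 11 + 3 = 14 ≤ 15, user value 4 + 14 = 18.
Best is B, F, and M with total user value 19.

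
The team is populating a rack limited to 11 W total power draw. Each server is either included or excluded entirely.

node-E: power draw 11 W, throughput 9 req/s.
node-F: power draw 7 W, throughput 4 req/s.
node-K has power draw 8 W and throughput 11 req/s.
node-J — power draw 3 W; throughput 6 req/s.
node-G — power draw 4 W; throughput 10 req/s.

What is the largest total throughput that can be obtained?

Allowing fractional choices, the relaxed optimum would be about 21.5, but servers are indivisible.
node-J + node-G: power draw 3 + 4 = 7 ≤ 11, throughput 6 + 10 = 16.
node-K + node-J: power draw 8 + 3 = 11 ≤ 11, throughput 11 + 6 = 17.
Best is node-K and node-J with total throughput 17.

17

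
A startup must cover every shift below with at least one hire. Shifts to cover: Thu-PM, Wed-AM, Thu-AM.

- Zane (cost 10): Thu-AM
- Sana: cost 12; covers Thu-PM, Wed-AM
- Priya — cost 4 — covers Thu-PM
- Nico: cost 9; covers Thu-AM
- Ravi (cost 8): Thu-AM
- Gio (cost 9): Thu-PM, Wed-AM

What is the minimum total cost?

17

The greedy cost-per-new-shift heuristic would pick Priya, Ravi, and Gio for 21, but a cheaper cover exists.
Choose Ravi and Gio: together they cover Thu-PM, Wed-AM, Thu-AM — every shift.
Total cost: 8 + 9 = 17.
No cover costs less than 17.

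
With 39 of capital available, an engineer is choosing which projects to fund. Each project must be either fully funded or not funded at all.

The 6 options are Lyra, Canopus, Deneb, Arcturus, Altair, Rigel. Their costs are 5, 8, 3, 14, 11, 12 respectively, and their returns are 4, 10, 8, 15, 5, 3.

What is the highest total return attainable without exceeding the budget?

38

Allowing fractional choices, the relaxed optimum would be about 41.1, but projects are indivisible.
Canopus + Deneb + Arcturus + Altair: cost 8 + 3 + 14 + 11 = 36 ≤ 39, return 10 + 8 + 15 + 5 = 38.
Canopus + Deneb + Arcturus + Rigel: cost 8 + 3 + 14 + 12 = 37 ≤ 39, return 10 + 8 + 15 + 3 = 36.
Lyra + Canopus + Deneb + Arcturus: cost 5 + 8 + 3 + 14 = 30 ≤ 39, return 4 + 10 + 8 + 15 = 37.
Best is Canopus, Deneb, Arcturus, and Altair with total return 38.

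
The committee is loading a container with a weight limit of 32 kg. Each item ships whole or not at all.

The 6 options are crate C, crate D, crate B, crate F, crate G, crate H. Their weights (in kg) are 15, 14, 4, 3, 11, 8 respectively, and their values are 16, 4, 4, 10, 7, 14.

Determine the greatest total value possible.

Allowing fractional choices, the relaxed optimum would be about 45.3, but items are indivisible.
crate C + crate F + crate H: weight 15 + 3 + 8 = 26 ≤ 32, value 16 + 10 + 14 = 40.
crate B + crate F + crate G + crate H: weight 4 + 3 + 11 + 8 = 26 ≤ 32, value 4 + 10 + 7 + 14 = 35.
crate C + crate B + crate F + crate H: weight 15 + 4 + 3 + 8 = 30 ≤ 32, value 16 + 4 + 10 + 14 = 44.
Best is crate C, crate B, crate F, and crate H with total value 44.

44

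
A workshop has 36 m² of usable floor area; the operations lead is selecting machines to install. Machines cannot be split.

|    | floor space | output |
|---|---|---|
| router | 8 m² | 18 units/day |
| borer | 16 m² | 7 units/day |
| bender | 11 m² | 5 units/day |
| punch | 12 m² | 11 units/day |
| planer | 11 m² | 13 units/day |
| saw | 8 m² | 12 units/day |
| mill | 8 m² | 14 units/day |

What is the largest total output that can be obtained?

Allowing fractional choices, the relaxed optimum would be about 57.9, but machines are indivisible.
router + planer + saw + mill: floor space 8 + 11 + 8 + 8 = 35 ≤ 36, output 18 + 13 + 12 + 14 = 57.
router + punch + saw + mill: floor space 8 + 12 + 8 + 8 = 36 ≤ 36, output 18 + 11 + 12 + 14 = 55.
Best is router, planer, saw, and mill with total output 57.

57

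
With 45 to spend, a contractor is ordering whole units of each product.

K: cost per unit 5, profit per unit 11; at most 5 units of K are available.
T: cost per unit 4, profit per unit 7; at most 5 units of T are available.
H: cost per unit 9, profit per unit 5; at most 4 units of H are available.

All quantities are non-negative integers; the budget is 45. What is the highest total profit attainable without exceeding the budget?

90

K has the best ratio (11/5); taking only K gives at most 5×11 = 55 (stopped by the supply cap of 5).
Mixing does better — 5×K and 5×T: cost 45 ≤ 45, profit 5·11 + 5·7 = 90.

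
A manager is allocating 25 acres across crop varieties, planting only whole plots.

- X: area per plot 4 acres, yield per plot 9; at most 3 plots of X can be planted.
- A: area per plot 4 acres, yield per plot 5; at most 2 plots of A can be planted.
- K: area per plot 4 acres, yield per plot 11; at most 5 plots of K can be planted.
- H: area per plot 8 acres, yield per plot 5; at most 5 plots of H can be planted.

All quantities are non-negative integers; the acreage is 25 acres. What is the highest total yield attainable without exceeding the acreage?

64

K has the best ratio (11/4); taking only K gives at most 5×11 = 55 (stopped by the supply cap of 5).
Mixing does better — 1×X and 5×K: area 24 ≤ 25, yield 1·9 + 5·11 = 64.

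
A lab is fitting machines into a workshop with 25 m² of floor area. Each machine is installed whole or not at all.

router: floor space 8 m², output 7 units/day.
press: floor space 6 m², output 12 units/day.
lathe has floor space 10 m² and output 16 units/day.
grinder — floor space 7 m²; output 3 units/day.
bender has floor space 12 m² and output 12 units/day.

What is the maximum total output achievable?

Allowing fractional choices, the relaxed optimum would be about 37.0, but machines are indivisible.
press + lathe + grinder: floor space 6 + 10 + 7 = 23 ≤ 25, output 12 + 16 + 3 = 31.
router + press + lathe: floor space 8 + 6 + 10 = 24 ≤ 25, output 7 + 12 + 16 = 35.
Best is router, press, and lathe with total output 35.

35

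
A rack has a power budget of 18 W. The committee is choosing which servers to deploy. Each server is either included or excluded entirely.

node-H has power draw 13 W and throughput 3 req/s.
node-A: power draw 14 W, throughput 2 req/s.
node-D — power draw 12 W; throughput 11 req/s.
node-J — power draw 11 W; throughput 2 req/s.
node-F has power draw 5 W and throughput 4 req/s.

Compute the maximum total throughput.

15

Take node-D and node-F: power draw 12 + 5 = 17 ≤ 18, throughput 11 + 4 = 15.
No other feasible combination does better.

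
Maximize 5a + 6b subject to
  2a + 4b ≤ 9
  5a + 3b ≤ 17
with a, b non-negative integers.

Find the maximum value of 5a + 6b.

The continuous relaxation peaks at (2.93, 0.786) with value 19.36; rounding to a feasible lattice point costs some objective.
(a,b)=(2,1): 2·2+4·1=8≤9, 5·2+3·1=13≤17, objective 16.
(a,b)=(3,0): 2·3+4·0=6≤9, 5·3+3·0=15≤17, objective 15.
(a,b)=(1,1): 2·1+4·1=6≤9, 5·1+3·1=8≤17, objective 11.
Maximum is 16 at (a,b)=(2,1).

16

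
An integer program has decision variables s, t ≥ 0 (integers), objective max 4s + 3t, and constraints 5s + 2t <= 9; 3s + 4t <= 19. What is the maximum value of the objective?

(s,t)=(0,4): 5·0+2·4=8≤9, 3·0+4·4=16≤19, objective 12.
(s,t)=(0,3): 5·0+2·3=6≤9, 3·0+4·3=12≤19, objective 9.
Maximum is 12 at (s,t)=(0,4).

12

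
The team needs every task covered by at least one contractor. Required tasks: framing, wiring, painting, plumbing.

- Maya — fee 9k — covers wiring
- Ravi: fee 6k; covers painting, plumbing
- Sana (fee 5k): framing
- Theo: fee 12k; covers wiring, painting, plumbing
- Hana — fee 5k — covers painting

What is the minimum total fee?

17

The greedy cost-per-new-task heuristic would pick Ravi, Sana, and Maya for 20, but a cheaper cover exists.
Choose Sana and Theo: together they cover framing, wiring, painting, plumbing — every task.
Total fee: 5 + 12 = 17.
No cover costs less than 17.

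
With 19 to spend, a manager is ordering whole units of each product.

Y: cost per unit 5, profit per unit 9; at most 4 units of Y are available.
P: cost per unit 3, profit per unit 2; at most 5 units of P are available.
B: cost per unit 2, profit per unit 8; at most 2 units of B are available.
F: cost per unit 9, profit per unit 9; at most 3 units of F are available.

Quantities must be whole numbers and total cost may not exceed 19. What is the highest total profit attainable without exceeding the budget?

This is a bounded integer knapsack.
B has the best ratio (8/2); taking only B gives at most 2×8 = 16 (stopped by the supply cap of 2).
Mixing does better — 3×Y and 2×B: cost 19 ≤ 19, profit 3·9 + 2·8 = 43.

43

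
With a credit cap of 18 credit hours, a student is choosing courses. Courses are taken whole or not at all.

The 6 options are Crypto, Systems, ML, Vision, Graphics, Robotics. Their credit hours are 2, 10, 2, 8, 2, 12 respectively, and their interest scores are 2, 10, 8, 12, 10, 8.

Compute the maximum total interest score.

32

Crypto + ML + Vision + Graphics: credit hours 2 + 2 + 8 + 2 = 14 ≤ 18, interest score 2 + 8 + 12 + 10 = 32.
ML + Vision + Graphics: credit hours 2 + 8 + 2 = 12 ≤ 18, interest score 8 + 12 + 10 = 30.
Best is Crypto, ML, Vision, and Graphics with total interest score 32.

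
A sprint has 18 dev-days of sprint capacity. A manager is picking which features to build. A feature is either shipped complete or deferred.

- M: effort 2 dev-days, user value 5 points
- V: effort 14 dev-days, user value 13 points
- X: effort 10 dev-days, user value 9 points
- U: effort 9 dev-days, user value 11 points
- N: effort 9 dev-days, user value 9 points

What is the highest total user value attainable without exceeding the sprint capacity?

20

Allowing fractional choices, the relaxed optimum would be about 23.0, but features are indivisible.
U + N: effort 9 + 9 = 18 ≤ 18, user value 11 + 9 = 20.
M + V: effort 2 + 14 = 16 ≤ 18, user value 5 + 13 = 18.
Best is U and N with total user value 20.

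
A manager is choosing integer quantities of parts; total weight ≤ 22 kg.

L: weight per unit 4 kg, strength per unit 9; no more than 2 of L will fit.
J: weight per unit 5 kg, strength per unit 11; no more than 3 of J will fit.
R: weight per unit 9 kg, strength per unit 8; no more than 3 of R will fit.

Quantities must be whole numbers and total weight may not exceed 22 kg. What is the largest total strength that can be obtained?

Take 1×L and 3×J: weight 19 ≤ 22, strength 1·9 + 3·11 = 42.
No other integer combination yields more.

42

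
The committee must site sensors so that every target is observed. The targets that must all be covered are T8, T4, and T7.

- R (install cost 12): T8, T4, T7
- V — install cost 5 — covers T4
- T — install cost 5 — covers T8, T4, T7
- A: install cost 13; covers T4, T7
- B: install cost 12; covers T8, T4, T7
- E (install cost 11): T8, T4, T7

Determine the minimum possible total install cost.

This is a weighted set-cover instance.
T alone covers T8, T4, T7 — every target.
Total install cost: 5.
No cover costs less than 5.

5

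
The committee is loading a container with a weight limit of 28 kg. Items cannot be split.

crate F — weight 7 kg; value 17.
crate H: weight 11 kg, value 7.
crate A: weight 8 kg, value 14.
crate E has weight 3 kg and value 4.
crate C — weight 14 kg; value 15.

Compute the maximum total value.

Allowing fractional choices, the relaxed optimum would be about 45.7, but items are indivisible.
crate F + crate E + crate C: weight 7 + 3 + 14 = 24 ≤ 28, value 17 + 4 + 15 = 36.
crate F + crate H + crate A: weight 7 + 11 + 8 = 26 ≤ 28, value 17 + 7 + 14 = 38.
crate F + crate A + crate E: weight 7 + 8 + 3 = 18 ≤ 28, value 17 + 14 + 4 = 35.
Best is crate F, crate H, and crate A with total value 38.

38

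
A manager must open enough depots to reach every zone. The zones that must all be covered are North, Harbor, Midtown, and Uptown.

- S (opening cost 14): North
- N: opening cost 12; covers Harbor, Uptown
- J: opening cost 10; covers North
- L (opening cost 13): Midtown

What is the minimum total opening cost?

35

This is an integer covering problem.
Choose N, J, and L: together they cover North, Harbor, Midtown, Uptown — every zone.
Total opening cost: 12 + 10 + 13 = 35.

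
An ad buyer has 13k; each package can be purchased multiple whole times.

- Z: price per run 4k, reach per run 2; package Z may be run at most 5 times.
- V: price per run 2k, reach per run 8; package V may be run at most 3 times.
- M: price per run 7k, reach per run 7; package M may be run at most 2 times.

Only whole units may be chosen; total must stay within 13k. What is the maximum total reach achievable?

31

This is a bounded integer knapsack.
3×V and 1×M: price 13 ≤ 13, reach 3·8 + 1·7 = 31.
1×Z and 3×V: price 10 ≤ 13, reach 1·2 + 3·8 = 26.
Best is 31.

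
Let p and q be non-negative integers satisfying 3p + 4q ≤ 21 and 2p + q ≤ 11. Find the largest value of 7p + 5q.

(p,q)=(5,1): 3·5+4·1=19≤21, 2·5+1·1=11≤11, objective 40.
(p,q)=(4,2): 3·4+4·2=20≤21, 2·4+1·2=10≤11, objective 38.
(p,q)=(5,0): 3·5+4·0=15≤21, 2·5+1·0=10≤11, objective 35.
The best lattice point is (5,1), giving 40.

40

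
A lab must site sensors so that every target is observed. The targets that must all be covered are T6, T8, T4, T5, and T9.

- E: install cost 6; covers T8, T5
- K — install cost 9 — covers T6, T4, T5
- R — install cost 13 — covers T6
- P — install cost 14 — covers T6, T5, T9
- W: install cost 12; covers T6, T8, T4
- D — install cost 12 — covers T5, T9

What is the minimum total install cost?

The greedy cost-per-new-target heuristic would pick E, K, and D for 27, but a cheaper cover exists.
Choose W and D: together they cover T6, T8, T4, T5, T9 — every target.
Total install cost: 12 + 12 = 24.
No cover costs less than 24.

24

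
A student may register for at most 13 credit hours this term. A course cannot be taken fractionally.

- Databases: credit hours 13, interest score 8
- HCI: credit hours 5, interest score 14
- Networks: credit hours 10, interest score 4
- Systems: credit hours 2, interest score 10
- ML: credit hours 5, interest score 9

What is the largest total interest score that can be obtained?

Allowing fractional choices, the relaxed optimum would be about 33.6, but courses are indivisible.
HCI + Systems + ML: credit hours 5 + 2 + 5 = 12 ≤ 13, interest score 14 + 10 + 9 = 33.
HCI + ML: credit hours 5 + 5 = 10 ≤ 13, interest score 14 + 9 = 23.
HCI + Systems: credit hours 5 + 2 = 7 ≤ 13, interest score 14 + 10 = 24.
Best is HCI, Systems, and ML with total interest score 33.

33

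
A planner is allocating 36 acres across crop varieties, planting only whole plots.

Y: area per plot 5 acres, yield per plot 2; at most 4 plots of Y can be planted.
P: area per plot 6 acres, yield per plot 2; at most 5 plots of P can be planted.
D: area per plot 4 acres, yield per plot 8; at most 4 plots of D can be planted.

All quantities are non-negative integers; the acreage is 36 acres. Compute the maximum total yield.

40

4×Y and 4×D: area 36 ≤ 36, yield 4·2 + 4·8 = 40.
3×P and 4×D: area 34 ≤ 36, yield 3·2 + 4·8 = 38.
Best is 40.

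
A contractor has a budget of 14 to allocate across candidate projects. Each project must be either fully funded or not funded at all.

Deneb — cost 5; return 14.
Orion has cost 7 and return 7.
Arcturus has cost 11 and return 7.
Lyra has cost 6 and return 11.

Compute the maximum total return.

Treat it as a binary knapsack problem.
Allowing fractional choices, the relaxed optimum would be about 28.0, but projects are indivisible.
Deneb + Lyra: cost 5 + 6 = 11 ≤ 14, return 14 + 11 = 25.
Deneb + Orion: cost 5 + 7 = 12 ≤ 14, return 14 + 7 = 21.
Orion + Lyra: cost 7 + 6 = 13 ≤ 14, return 7 + 11 = 18.
Best is Deneb and Lyra with total return 25.

25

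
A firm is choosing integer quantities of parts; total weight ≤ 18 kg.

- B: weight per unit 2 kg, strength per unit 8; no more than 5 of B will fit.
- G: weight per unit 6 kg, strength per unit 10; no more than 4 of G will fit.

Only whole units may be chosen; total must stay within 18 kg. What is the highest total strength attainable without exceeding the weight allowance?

50

This is a bounded integer knapsack.
B has the best ratio (8/2); taking only B gives at most 5×8 = 40 (stopped by the supply cap of 5).
Mixing does better — 5×B and 1×G: weight 16 ≤ 18, strength 5·8 + 1·10 = 50.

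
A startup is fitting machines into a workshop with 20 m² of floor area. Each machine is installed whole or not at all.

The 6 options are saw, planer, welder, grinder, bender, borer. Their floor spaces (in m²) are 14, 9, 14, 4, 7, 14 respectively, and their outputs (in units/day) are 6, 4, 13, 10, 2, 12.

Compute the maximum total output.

Take welder and grinder: floor space 14 + 4 = 18 ≤ 20, output 13 + 10 = 23.
No other feasible combination does better.

23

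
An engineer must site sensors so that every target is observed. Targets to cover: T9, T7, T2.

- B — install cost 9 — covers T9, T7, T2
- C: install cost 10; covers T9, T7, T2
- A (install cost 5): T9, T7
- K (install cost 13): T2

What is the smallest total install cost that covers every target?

B alone covers T9, T7, T2 — every target.
Total install cost: 9.

9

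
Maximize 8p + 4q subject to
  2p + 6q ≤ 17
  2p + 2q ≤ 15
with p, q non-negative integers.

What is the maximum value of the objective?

56

(p,q)=(7,0) is feasible, giving 56.
(p,q)=(6,0) is feasible, giving 48.
No feasible integer point exceeds 56.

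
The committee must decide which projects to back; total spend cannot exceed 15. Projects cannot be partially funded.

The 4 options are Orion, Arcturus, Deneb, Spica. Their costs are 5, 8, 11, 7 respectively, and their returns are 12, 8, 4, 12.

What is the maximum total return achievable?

Treat it as a binary knapsack problem.
Allowing fractional choices, the relaxed optimum would be about 27.0, but projects are indivisible.
Orion + Arcturus: cost 5 + 8 = 13 ≤ 15, return 12 + 8 = 20.
Orion + Spica: cost 5 + 7 = 12 ≤ 15, return 12 + 12 = 24.
Arcturus + Spica: cost 8 + 7 = 15 ≤ 15, return 8 + 12 = 20.
Best is Orion and Spica with total return 24.

24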